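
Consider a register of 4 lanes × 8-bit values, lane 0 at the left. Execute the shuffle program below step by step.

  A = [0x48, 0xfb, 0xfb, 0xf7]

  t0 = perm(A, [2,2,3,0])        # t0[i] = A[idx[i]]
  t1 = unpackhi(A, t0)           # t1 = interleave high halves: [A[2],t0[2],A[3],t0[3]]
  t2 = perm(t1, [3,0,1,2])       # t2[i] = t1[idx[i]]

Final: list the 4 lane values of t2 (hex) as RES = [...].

RES = [0x48, 0xfb, 0xf7, 0xf7]

  t0: fb fb f7 48
  t1: fb f7 f7 48
  t2: 48 fb f7 f7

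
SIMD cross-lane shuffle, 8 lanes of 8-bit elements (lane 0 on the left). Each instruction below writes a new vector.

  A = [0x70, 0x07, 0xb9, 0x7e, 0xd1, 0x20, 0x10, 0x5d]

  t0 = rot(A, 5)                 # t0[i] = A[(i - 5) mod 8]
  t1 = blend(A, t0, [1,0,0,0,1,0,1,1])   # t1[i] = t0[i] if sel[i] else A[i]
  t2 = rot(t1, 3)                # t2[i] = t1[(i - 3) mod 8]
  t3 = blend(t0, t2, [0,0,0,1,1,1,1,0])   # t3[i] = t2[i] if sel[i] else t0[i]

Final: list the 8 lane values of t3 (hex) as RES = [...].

RES = [ 0x7e  0xd1  0x20  0x7e  0x07  0xb9  0x7e  0xb9 ]

  t0: 7e d1 20 10 5d 70 07 b9
  t1: 7e 07 b9 7e 5d 20 07 b9
  t2: 20 07 b9 7e 07 b9 7e 5d
  t3: 7e d1 20 7e 07 b9 7e b9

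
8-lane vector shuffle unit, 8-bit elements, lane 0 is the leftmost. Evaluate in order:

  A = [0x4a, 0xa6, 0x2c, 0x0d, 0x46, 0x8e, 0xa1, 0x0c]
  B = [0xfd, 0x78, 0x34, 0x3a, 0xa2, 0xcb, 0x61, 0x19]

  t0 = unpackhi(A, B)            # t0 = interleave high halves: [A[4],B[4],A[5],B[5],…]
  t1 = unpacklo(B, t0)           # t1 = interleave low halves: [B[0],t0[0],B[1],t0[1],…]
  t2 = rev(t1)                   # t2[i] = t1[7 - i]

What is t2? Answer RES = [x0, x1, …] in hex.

RES = [ 0xcb  0x3a  0x8e  0x34  0xa2  0x78  0x46  0xfd ]

t0 = [0x46, 0xa2, 0x8e, 0xcb, 0xa1, 0x61, 0x0c, 0x19]
t1 = [0xfd, 0x46, 0x78, 0xa2, 0x34, 0x8e, 0x3a, 0xcb]
t2 = [0xcb, 0x3a, 0x8e, 0x34, 0xa2, 0x78, 0x46, 0xfd]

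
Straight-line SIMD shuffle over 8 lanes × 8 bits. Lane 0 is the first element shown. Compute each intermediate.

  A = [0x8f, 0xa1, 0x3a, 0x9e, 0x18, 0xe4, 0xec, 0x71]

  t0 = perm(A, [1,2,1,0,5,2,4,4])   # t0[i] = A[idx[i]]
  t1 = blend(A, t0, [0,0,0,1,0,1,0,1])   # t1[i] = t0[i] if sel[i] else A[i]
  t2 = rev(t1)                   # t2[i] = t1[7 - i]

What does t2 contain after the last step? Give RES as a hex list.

RES = [0x18, 0xec, 0x3a, 0x18, 0x8f, 0x3a, 0xa1, 0x8f]

t0 = [0xa1, 0x3a, 0xa1, 0x8f, 0xe4, 0x3a, 0x18, 0x18]
t1 = [0x8f, 0xa1, 0x3a, 0x8f, 0x18, 0x3a, 0xec, 0x18]
t2 = [0x18, 0xec, 0x3a, 0x18, 0x8f, 0x3a, 0xa1, 0x8f]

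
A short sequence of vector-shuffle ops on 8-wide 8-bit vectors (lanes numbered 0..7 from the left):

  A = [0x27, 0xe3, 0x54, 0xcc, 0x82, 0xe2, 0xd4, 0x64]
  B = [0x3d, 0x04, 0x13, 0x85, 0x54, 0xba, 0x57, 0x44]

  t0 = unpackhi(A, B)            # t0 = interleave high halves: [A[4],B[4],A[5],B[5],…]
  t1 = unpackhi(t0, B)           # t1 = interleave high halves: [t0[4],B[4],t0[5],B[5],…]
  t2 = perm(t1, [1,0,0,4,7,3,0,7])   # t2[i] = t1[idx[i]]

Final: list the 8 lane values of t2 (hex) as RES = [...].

t0 = [0x82, 0x54, 0xe2, 0xba, 0xd4, 0x57, 0x64, 0x44]
t1 = [0xd4, 0x54, 0x57, 0xba, 0x64, 0x57, 0x44, 0x44]
t2 = [0x54, 0xd4, 0xd4, 0x64, 0x44, 0xba, 0xd4, 0x44]

RES = [ 0x54  0xd4  0xd4  0x64  0x44  0xba  0xd4  0x44 ]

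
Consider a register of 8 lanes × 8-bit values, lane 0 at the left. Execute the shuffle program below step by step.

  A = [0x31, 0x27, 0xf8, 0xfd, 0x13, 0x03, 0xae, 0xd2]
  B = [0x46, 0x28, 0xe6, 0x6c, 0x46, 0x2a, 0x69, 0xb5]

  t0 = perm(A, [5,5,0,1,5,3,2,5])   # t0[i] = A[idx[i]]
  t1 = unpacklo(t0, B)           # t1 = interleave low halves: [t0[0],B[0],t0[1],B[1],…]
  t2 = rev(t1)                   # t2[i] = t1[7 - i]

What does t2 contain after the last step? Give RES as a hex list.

→ t0 |03|03|31|27|03|fd|f8|03|
→ t1 |03|46|03|28|31|e6|27|6c|
→ t2 |6c|27|e6|31|28|03|46|03|

RES = [0x6c, 0x27, 0xe6, 0x31, 0x28, 0x03, 0x46, 0x03]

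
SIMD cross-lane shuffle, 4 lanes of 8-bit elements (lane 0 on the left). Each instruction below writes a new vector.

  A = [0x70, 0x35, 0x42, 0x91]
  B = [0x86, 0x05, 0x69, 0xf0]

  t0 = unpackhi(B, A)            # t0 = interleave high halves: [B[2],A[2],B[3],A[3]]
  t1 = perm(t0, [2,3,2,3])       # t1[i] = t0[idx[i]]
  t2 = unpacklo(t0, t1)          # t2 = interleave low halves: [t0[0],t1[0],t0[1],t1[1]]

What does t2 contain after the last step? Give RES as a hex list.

RES = [ 0x69  0xf0  0x42  0x91 ]

→ t0 |69|42|f0|91|
→ t1 |f0|91|f0|91|
→ t2 |69|f0|42|91|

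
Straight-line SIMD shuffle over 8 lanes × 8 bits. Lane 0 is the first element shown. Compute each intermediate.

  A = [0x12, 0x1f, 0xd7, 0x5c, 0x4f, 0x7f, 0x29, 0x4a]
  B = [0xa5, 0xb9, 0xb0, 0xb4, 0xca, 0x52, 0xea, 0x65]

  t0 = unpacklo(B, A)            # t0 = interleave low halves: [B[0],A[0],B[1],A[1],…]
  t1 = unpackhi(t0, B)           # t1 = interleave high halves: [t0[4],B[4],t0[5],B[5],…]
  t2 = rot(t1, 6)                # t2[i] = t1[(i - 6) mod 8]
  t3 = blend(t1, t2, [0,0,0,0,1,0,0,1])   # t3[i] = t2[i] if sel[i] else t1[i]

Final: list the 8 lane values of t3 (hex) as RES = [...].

  t0: a5 12 b9 1f b0 d7 b4 5c
  t1: b0 ca d7 52 b4 ea 5c 65
  t2: d7 52 b4 ea 5c 65 b0 ca
  t3: b0 ca d7 52 5c ea 5c ca

RES = [ 0xb0  0xca  0xd7  0x52  0x5c  0xea  0x5c  0xca ]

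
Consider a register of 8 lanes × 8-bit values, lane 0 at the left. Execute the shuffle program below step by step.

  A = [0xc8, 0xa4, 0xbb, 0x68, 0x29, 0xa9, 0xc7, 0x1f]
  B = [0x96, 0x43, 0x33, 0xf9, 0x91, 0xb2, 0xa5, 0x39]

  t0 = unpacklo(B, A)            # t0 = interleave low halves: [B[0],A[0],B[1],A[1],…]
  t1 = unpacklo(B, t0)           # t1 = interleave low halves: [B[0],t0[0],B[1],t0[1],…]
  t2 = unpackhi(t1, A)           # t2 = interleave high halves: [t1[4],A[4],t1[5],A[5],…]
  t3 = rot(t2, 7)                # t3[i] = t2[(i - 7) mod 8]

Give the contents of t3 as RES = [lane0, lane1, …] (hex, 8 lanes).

t0 = [0x96, 0xc8, 0x43, 0xa4, 0x33, 0xbb, 0xf9, 0x68]
t1 = [0x96, 0x96, 0x43, 0xc8, 0x33, 0x43, 0xf9, 0xa4]
t2 = [0x33, 0x29, 0x43, 0xa9, 0xf9, 0xc7, 0xa4, 0x1f]
t3 = [0x29, 0x43, 0xa9, 0xf9, 0xc7, 0xa4, 0x1f, 0x33]

RES = [ 0x29  0x43  0xa9  0xf9  0xc7  0xa4  0x1f  0x33 ]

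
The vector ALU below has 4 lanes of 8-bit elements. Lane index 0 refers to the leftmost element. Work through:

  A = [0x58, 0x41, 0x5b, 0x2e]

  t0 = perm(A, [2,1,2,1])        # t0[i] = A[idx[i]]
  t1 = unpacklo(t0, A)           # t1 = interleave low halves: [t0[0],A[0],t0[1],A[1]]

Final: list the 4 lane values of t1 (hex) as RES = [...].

RES = [0x5b, 0x58, 0x41, 0x41]

→ t0 |5b|41|5b|41|
→ t1 |5b|58|41|41|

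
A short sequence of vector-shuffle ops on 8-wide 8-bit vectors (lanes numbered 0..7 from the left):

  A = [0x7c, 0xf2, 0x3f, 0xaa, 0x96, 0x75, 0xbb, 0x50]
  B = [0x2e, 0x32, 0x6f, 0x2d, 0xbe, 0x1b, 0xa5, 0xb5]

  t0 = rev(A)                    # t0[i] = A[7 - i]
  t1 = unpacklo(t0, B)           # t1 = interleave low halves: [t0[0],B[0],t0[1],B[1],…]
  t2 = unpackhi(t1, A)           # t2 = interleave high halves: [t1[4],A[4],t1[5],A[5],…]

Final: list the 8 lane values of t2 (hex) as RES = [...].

RES = [0x75, 0x96, 0x6f, 0x75, 0x96, 0xbb, 0x2d, 0x50]

t0 = [0x50, 0xbb, 0x75, 0x96, 0xaa, 0x3f, 0xf2, 0x7c]
t1 = [0x50, 0x2e, 0xbb, 0x32, 0x75, 0x6f, 0x96, 0x2d]
t2 = [0x75, 0x96, 0x6f, 0x75, 0x96, 0xbb, 0x2d, 0x50]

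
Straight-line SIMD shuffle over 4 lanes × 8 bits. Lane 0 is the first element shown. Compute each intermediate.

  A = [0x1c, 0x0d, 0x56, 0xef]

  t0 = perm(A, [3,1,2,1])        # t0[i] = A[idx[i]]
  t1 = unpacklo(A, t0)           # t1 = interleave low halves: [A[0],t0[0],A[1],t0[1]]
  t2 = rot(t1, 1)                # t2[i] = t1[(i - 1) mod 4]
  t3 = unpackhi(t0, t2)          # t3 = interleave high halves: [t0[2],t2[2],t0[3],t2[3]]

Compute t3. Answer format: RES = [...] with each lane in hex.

RES = [ 0x56  0xef  0x0d  0x0d ]

  t0: ef 0d 56 0d
  t1: 1c ef 0d 0d
  t2: 0d 1c ef 0d
  t3: 56 ef 0d 0d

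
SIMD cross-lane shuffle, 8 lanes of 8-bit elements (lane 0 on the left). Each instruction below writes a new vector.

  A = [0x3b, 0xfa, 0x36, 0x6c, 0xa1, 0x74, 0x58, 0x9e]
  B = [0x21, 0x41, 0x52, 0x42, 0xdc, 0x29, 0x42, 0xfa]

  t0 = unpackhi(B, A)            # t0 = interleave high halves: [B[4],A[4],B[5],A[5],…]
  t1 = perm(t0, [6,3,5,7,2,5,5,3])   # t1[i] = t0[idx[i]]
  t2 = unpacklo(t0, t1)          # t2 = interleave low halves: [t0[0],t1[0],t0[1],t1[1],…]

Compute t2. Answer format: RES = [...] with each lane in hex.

t0 = [0xdc, 0xa1, 0x29, 0x74, 0x42, 0x58, 0xfa, 0x9e]
t1 = [0xfa, 0x74, 0x58, 0x9e, 0x29, 0x58, 0x58, 0x74]
t2 = [0xdc, 0xfa, 0xa1, 0x74, 0x29, 0x58, 0x74, 0x9e]

RES = [ 0xdc  0xfa  0xa1  0x74  0x29  0x58  0x74  0x9e ]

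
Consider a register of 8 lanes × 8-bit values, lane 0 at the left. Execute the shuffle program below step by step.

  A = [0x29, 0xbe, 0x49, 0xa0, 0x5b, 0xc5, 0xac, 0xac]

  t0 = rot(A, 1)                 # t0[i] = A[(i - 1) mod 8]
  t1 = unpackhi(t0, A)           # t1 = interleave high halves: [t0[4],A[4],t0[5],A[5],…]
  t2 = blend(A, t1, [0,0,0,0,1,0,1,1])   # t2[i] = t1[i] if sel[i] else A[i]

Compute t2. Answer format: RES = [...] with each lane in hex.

t0 = [0xac, 0x29, 0xbe, 0x49, 0xa0, 0x5b, 0xc5, 0xac]
t1 = [0xa0, 0x5b, 0x5b, 0xc5, 0xc5, 0xac, 0xac, 0xac]
t2 = [0x29, 0xbe, 0x49, 0xa0, 0xc5, 0xc5, 0xac, 0xac]

RES = [0x29, 0xbe, 0x49, 0xa0, 0xc5, 0xc5, 0xac, 0xac]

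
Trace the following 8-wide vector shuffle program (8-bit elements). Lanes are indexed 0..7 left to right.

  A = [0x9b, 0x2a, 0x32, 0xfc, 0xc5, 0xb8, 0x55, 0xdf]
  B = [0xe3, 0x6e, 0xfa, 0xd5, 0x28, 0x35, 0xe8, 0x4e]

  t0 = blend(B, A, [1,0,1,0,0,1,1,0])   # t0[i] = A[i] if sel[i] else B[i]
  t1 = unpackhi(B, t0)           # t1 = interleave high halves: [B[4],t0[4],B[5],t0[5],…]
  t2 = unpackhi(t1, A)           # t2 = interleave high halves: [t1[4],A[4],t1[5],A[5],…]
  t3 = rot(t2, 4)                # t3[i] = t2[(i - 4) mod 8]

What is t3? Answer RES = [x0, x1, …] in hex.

RES = [0x4e, 0x55, 0x4e, 0xdf, 0xe8, 0xc5, 0x55, 0xb8]

→ t0 |9b|6e|32|d5|28|b8|55|4e|
→ t1 |28|28|35|b8|e8|55|4e|4e|
→ t2 |e8|c5|55|b8|4e|55|4e|df|
→ t3 |4e|55|4e|df|e8|c5|55|b8|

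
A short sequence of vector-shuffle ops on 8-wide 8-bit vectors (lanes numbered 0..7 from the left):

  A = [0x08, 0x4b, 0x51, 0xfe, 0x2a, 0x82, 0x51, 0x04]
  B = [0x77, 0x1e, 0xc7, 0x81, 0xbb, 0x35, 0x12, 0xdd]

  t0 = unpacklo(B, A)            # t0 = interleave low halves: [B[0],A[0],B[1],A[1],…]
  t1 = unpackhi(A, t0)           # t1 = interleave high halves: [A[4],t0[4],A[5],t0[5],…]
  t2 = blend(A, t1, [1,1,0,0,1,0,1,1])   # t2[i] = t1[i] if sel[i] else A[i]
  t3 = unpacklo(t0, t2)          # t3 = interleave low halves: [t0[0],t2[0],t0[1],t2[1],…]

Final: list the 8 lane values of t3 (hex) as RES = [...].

RES = [0x77, 0x2a, 0x08, 0xc7, 0x1e, 0x51, 0x4b, 0xfe]

t0 = [0x77, 0x08, 0x1e, 0x4b, 0xc7, 0x51, 0x81, 0xfe]
t1 = [0x2a, 0xc7, 0x82, 0x51, 0x51, 0x81, 0x04, 0xfe]
t2 = [0x2a, 0xc7, 0x51, 0xfe, 0x51, 0x82, 0x04, 0xfe]
t3 = [0x77, 0x2a, 0x08, 0xc7, 0x1e, 0x51, 0x4b, 0xfe]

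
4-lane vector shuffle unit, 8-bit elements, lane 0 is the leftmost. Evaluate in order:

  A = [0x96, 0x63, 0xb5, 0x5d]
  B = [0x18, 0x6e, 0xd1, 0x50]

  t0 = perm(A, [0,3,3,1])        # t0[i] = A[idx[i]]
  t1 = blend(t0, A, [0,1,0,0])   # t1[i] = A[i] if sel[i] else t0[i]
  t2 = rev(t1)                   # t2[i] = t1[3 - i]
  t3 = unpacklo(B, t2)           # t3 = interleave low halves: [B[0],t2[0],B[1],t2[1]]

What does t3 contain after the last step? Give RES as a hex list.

  t0: 96 5d 5d 63
  t1: 96 63 5d 63
  t2: 63 5d 63 96
  t3: 18 63 6e 5d

RES = [0x18, 0x63, 0x6e, 0x5d]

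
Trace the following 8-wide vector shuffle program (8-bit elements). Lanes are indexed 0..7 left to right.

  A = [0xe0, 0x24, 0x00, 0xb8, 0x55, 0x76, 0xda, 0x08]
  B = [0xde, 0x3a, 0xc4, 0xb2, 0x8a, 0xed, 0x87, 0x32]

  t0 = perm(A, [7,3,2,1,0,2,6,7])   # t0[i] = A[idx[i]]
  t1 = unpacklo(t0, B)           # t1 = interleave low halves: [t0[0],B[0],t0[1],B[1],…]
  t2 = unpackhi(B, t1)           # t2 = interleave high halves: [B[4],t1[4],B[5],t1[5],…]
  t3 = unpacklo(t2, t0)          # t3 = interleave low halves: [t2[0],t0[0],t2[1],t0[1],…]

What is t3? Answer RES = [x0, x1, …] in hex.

  t0: 08 b8 00 24 e0 00 da 08
  t1: 08 de b8 3a 00 c4 24 b2
  t2: 8a 00 ed c4 87 24 32 b2
  t3: 8a 08 00 b8 ed 00 c4 24

RES = [0x8a, 0x08, 0x00, 0xb8, 0xed, 0x00, 0xc4, 0x24]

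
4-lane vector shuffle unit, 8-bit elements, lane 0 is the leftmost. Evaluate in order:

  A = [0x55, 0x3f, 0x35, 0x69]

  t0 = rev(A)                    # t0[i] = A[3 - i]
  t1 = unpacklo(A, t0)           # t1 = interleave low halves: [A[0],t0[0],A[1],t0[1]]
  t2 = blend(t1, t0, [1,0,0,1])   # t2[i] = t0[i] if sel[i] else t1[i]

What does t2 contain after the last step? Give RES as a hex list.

→ t0 |69|35|3f|55|
→ t1 |55|69|3f|35|
→ t2 |69|69|3f|55|

RES = [ 0x69  0x69  0x3f  0x55 ]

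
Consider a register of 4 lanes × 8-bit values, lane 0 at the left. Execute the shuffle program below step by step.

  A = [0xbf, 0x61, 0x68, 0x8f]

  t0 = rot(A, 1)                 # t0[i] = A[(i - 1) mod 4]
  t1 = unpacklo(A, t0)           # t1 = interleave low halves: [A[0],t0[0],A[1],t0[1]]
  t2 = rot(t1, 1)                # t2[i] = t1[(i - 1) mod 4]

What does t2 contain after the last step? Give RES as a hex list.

RES = [0xbf, 0xbf, 0x8f, 0x61]

→ t0 |8f|bf|61|68|
→ t1 |bf|8f|61|bf|
→ t2 |bf|bf|8f|61|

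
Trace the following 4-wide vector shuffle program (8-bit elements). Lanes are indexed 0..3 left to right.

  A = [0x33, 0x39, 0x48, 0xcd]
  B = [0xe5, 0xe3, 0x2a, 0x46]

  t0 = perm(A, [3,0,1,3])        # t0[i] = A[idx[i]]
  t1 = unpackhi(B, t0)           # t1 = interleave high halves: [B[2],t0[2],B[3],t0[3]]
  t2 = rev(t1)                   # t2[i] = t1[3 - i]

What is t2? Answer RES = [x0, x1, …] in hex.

RES = [0xcd, 0x46, 0x39, 0x2a]

  t0: cd 33 39 cd
  t1: 2a 39 46 cd
  t2: cd 46 39 2a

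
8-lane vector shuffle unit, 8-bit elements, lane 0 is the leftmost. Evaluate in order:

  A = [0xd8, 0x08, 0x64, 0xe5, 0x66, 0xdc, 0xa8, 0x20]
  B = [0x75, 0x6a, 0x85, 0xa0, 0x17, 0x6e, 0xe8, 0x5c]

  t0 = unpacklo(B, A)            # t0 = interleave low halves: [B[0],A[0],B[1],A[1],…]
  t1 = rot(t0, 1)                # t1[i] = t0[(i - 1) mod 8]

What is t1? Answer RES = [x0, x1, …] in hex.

  t0: 75 d8 6a 08 85 64 a0 e5
  t1: e5 75 d8 6a 08 85 64 a0

RES = [0xe5, 0x75, 0xd8, 0x6a, 0x08, 0x85, 0x64, 0xa0]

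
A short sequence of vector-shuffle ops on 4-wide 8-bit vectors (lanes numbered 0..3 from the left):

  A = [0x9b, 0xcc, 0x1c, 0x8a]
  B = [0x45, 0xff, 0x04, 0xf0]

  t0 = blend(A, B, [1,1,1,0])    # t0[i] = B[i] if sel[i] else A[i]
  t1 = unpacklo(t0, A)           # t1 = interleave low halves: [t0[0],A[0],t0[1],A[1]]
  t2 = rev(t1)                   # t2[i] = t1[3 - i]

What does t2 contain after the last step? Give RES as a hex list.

  t0: 45 ff 04 8a
  t1: 45 9b ff cc
  t2: cc ff 9b 45

RES = [0xcc, 0xff, 0x9b, 0x45]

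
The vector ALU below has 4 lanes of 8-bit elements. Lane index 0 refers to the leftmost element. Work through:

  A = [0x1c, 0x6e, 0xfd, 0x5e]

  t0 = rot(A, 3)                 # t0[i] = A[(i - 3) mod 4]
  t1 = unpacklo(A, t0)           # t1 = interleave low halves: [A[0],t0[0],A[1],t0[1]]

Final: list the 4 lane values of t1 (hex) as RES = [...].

RES = [ 0x1c  0x6e  0x6e  0xfd ]

  t0: 6e fd 5e 1c
  t1: 1c 6e 6e fd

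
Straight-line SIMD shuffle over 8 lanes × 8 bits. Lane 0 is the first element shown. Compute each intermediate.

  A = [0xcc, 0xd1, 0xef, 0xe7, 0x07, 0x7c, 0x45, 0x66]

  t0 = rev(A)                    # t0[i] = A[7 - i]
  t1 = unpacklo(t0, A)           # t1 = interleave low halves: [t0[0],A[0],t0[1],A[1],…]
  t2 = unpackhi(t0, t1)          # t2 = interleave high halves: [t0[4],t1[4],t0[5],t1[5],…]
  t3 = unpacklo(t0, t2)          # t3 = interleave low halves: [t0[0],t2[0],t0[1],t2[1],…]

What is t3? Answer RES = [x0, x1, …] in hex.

RES = [ 0x66  0xe7  0x45  0x7c  0x7c  0xef  0x07  0xef ]

  t0: 66 45 7c 07 e7 ef d1 cc
  t1: 66 cc 45 d1 7c ef 07 e7
  t2: e7 7c ef ef d1 07 cc e7
  t3: 66 e7 45 7c 7c ef 07 ef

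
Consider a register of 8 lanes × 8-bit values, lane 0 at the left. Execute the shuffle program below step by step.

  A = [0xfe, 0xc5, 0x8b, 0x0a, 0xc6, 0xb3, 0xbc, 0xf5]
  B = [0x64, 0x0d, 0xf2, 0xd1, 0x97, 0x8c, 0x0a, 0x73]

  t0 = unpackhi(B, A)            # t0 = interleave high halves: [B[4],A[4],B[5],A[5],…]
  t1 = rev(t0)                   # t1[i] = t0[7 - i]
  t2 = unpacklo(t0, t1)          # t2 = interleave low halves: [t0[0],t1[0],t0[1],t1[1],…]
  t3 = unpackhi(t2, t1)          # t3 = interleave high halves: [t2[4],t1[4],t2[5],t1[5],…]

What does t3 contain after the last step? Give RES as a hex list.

RES = [ 0x8c  0xb3  0xbc  0x8c  0xb3  0xc6  0x0a  0x97 ]

→ t0 |97|c6|8c|b3|0a|bc|73|f5|
→ t1 |f5|73|bc|0a|b3|8c|c6|97|
→ t2 |97|f5|c6|73|8c|bc|b3|0a|
→ t3 |8c|b3|bc|8c|b3|c6|0a|97|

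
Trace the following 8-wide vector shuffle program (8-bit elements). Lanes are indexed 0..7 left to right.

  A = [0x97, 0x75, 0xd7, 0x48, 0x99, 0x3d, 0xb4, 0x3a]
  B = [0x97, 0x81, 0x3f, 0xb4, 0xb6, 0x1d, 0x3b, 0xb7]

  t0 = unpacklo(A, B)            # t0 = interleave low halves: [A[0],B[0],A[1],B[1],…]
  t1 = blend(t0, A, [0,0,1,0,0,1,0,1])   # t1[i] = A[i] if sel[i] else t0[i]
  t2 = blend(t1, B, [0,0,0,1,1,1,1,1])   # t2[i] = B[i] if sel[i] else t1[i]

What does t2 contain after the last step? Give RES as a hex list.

→ t0 |97|97|75|81|d7|3f|48|b4|
→ t1 |97|97|d7|81|d7|3d|48|3a|
→ t2 |97|97|d7|b4|b6|1d|3b|b7|

RES = [ 0x97  0x97  0xd7  0xb4  0xb6  0x1d  0x3b  0xb7 ]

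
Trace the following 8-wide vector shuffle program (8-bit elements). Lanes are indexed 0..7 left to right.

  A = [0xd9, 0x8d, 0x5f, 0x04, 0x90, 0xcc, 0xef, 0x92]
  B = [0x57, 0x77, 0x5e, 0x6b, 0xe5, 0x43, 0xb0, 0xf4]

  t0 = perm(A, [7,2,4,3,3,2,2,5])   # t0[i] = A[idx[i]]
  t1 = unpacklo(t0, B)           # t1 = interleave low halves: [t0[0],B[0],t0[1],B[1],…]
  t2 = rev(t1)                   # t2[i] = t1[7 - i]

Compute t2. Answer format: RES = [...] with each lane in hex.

RES = [ 0x6b  0x04  0x5e  0x90  0x77  0x5f  0x57  0x92 ]

→ t0 |92|5f|90|04|04|5f|5f|cc|
→ t1 |92|57|5f|77|90|5e|04|6b|
→ t2 |6b|04|5e|90|77|5f|57|92|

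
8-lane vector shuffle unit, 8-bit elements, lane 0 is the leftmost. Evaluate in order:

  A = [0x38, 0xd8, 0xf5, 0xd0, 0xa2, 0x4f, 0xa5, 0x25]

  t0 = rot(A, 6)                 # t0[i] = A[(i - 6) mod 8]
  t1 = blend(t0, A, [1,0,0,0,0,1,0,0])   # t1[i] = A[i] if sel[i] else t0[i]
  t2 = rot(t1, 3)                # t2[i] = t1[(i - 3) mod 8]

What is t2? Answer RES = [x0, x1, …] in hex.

RES = [0x4f, 0x38, 0xd8, 0x38, 0xd0, 0xa2, 0x4f, 0xa5]

t0 = [0xf5, 0xd0, 0xa2, 0x4f, 0xa5, 0x25, 0x38, 0xd8]
t1 = [0x38, 0xd0, 0xa2, 0x4f, 0xa5, 0x4f, 0x38, 0xd8]
t2 = [0x4f, 0x38, 0xd8, 0x38, 0xd0, 0xa2, 0x4f, 0xa5]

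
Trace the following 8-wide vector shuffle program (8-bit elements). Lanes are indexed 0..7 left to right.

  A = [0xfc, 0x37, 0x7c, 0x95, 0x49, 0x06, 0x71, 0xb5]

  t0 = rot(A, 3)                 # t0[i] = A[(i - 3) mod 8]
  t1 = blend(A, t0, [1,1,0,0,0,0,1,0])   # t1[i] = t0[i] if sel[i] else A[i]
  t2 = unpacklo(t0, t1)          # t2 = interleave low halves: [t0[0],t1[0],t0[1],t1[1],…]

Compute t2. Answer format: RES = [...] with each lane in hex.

  t0: 06 71 b5 fc 37 7c 95 49
  t1: 06 71 7c 95 49 06 95 b5
  t2: 06 06 71 71 b5 7c fc 95

RES = [0x06, 0x06, 0x71, 0x71, 0xb5, 0x7c, 0xfc, 0x95]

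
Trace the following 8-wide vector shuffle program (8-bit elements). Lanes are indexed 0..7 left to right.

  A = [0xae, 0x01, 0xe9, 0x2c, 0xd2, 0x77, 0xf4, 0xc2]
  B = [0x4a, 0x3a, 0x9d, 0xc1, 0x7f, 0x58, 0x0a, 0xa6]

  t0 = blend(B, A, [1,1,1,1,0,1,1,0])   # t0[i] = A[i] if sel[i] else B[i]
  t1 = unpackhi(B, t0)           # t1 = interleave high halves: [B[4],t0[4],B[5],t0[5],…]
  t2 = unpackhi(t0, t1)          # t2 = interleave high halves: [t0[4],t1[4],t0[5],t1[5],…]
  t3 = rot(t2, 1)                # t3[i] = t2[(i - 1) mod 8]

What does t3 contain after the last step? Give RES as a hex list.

RES = [ 0xa6  0x7f  0x0a  0x77  0xf4  0xf4  0xa6  0xa6 ]

  t0: ae 01 e9 2c 7f 77 f4 a6
  t1: 7f 7f 58 77 0a f4 a6 a6
  t2: 7f 0a 77 f4 f4 a6 a6 a6
  t3: a6 7f 0a 77 f4 f4 a6 a6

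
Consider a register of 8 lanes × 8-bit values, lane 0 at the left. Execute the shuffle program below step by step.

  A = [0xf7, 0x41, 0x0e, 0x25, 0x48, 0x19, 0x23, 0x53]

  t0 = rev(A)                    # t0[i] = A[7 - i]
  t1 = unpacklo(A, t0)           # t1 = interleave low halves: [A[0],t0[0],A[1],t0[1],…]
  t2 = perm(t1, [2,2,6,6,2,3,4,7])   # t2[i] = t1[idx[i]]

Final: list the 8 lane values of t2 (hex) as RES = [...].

  t0: 53 23 19 48 25 0e 41 f7
  t1: f7 53 41 23 0e 19 25 48
  t2: 41 41 25 25 41 23 0e 48

RES = [0x41, 0x41, 0x25, 0x25, 0x41, 0x23, 0x0e, 0x48]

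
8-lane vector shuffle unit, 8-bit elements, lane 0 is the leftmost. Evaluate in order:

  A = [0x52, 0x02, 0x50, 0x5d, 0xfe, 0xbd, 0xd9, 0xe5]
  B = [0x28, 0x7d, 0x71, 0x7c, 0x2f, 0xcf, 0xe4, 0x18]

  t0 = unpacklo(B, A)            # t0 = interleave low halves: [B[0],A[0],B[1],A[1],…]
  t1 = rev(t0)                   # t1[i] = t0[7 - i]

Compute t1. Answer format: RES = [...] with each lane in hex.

→ t0 |28|52|7d|02|71|50|7c|5d|
→ t1 |5d|7c|50|71|02|7d|52|28|

RES = [ 0x5d  0x7c  0x50  0x71  0x02  0x7d  0x52  0x28 ]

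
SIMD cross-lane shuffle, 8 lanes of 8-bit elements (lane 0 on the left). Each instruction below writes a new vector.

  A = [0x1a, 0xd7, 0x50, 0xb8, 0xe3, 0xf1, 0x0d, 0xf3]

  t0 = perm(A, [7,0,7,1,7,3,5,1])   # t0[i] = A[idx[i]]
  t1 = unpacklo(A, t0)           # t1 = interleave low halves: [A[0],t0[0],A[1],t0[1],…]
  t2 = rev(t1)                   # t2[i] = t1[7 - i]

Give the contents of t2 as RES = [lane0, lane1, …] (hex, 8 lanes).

t0 = [0xf3, 0x1a, 0xf3, 0xd7, 0xf3, 0xb8, 0xf1, 0xd7]
t1 = [0x1a, 0xf3, 0xd7, 0x1a, 0x50, 0xf3, 0xb8, 0xd7]
t2 = [0xd7, 0xb8, 0xf3, 0x50, 0x1a, 0xd7, 0xf3, 0x1a]

RES = [0xd7, 0xb8, 0xf3, 0x50, 0x1a, 0xd7, 0xf3, 0x1a]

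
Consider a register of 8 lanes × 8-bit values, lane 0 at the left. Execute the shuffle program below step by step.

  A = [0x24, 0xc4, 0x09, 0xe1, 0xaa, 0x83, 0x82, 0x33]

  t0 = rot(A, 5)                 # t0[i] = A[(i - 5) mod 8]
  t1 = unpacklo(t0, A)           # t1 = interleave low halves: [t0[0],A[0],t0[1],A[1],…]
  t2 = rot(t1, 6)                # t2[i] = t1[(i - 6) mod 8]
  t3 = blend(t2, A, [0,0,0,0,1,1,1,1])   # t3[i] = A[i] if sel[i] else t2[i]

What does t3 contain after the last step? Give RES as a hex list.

→ t0 |e1|aa|83|82|33|24|c4|09|
→ t1 |e1|24|aa|c4|83|09|82|e1|
→ t2 |aa|c4|83|09|82|e1|e1|24|
→ t3 |aa|c4|83|09|aa|83|82|33|

RES = [0xaa, 0xc4, 0x83, 0x09, 0xaa, 0x83, 0x82, 0x33]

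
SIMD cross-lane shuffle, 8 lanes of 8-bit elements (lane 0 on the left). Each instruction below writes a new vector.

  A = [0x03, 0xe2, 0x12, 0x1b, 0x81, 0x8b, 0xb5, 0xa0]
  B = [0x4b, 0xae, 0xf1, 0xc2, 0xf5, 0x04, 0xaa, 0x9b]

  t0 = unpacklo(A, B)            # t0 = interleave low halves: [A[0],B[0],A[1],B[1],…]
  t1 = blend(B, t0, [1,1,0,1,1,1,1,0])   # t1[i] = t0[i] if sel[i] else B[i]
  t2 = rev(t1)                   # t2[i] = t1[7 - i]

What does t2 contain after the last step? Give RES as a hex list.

RES = [0x9b, 0x1b, 0xf1, 0x12, 0xae, 0xf1, 0x4b, 0x03]

t0 = [0x03, 0x4b, 0xe2, 0xae, 0x12, 0xf1, 0x1b, 0xc2]
t1 = [0x03, 0x4b, 0xf1, 0xae, 0x12, 0xf1, 0x1b, 0x9b]
t2 = [0x9b, 0x1b, 0xf1, 0x12, 0xae, 0xf1, 0x4b, 0x03]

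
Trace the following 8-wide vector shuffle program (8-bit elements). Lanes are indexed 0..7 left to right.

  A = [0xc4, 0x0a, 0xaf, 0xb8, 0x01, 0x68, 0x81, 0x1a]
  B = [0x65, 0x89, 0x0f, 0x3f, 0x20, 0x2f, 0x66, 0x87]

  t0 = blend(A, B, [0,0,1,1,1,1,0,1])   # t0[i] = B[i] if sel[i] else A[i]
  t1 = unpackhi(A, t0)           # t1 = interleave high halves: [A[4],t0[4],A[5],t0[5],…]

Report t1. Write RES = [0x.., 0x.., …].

  t0: c4 0a 0f 3f 20 2f 81 87
  t1: 01 20 68 2f 81 81 1a 87

RES = [ 0x01  0x20  0x68  0x2f  0x81  0x81  0x1a  0x87 ]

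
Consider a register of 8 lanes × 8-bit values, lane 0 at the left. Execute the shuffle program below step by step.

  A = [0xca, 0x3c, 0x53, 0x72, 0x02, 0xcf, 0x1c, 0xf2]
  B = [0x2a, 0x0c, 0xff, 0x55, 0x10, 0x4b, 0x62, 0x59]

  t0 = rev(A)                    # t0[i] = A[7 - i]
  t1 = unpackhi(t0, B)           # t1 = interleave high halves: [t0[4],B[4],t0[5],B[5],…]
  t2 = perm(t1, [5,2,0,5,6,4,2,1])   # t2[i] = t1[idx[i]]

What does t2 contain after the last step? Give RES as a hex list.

RES = [0x62, 0x53, 0x72, 0x62, 0xca, 0x3c, 0x53, 0x10]

t0 = [0xf2, 0x1c, 0xcf, 0x02, 0x72, 0x53, 0x3c, 0xca]
t1 = [0x72, 0x10, 0x53, 0x4b, 0x3c, 0x62, 0xca, 0x59]
t2 = [0x62, 0x53, 0x72, 0x62, 0xca, 0x3c, 0x53, 0x10]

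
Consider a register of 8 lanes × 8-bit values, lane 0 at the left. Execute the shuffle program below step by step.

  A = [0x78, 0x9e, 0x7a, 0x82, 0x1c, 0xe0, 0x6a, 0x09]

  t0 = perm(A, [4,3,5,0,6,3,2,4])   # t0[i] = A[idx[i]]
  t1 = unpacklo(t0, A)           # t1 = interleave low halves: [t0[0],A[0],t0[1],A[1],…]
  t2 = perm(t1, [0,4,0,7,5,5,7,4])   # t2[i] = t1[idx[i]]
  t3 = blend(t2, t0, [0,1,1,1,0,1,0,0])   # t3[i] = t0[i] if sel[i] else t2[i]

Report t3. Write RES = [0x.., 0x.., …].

  t0: 1c 82 e0 78 6a 82 7a 1c
  t1: 1c 78 82 9e e0 7a 78 82
  t2: 1c e0 1c 82 7a 7a 82 e0
  t3: 1c 82 e0 78 7a 82 82 e0

RES = [0x1c, 0x82, 0xe0, 0x78, 0x7a, 0x82, 0x82, 0xe0]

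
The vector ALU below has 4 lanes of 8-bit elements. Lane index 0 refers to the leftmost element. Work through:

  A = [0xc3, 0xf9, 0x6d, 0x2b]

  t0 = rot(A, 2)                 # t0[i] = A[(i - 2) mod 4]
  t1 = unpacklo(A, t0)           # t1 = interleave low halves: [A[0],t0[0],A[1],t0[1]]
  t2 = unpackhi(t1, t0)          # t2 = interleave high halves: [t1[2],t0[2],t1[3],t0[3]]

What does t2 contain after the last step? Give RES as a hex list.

  t0: 6d 2b c3 f9
  t1: c3 6d f9 2b
  t2: f9 c3 2b f9

RES = [0xf9, 0xc3, 0x2b, 0xf9]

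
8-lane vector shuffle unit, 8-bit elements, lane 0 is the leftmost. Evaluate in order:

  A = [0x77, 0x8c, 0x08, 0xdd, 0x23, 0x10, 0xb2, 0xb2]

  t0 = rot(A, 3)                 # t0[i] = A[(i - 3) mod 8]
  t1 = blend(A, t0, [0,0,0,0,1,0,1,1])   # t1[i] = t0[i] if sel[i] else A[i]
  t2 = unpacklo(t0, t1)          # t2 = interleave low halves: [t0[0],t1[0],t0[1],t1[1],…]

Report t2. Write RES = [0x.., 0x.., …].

→ t0 |10|b2|b2|77|8c|08|dd|23|
→ t1 |77|8c|08|dd|8c|10|dd|23|
→ t2 |10|77|b2|8c|b2|08|77|dd|

RES = [ 0x10  0x77  0xb2  0x8c  0xb2  0x08  0x77  0xdd ]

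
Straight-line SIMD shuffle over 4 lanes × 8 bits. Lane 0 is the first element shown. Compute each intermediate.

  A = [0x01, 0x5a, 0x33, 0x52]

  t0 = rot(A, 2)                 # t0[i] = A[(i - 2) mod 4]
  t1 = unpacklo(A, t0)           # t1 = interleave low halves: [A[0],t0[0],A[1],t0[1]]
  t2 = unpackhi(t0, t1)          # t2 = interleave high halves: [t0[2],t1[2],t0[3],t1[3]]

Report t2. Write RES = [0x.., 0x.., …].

  t0: 33 52 01 5a
  t1: 01 33 5a 52
  t2: 01 5a 5a 52

RES = [0x01, 0x5a, 0x5a, 0x52]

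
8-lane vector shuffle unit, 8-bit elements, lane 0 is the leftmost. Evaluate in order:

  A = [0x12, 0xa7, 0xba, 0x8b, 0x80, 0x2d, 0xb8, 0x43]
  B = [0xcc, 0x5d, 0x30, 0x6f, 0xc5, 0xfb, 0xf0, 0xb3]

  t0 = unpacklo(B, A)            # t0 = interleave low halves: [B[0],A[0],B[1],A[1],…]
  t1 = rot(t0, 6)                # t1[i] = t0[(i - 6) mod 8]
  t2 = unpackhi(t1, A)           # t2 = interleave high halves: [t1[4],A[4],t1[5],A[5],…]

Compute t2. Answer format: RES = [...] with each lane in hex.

RES = [ 0x6f  0x80  0x8b  0x2d  0xcc  0xb8  0x12  0x43 ]

  t0: cc 12 5d a7 30 ba 6f 8b
  t1: 5d a7 30 ba 6f 8b cc 12
  t2: 6f 80 8b 2d cc b8 12 43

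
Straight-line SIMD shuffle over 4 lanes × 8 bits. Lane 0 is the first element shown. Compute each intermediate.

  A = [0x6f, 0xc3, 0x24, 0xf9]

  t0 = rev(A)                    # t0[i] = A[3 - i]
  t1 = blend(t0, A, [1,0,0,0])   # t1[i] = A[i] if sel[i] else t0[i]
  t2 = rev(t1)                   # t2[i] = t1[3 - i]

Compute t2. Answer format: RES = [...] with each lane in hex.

→ t0 |f9|24|c3|6f|
→ t1 |6f|24|c3|6f|
→ t2 |6f|c3|24|6f|

RES = [ 0x6f  0xc3  0x24  0x6f ]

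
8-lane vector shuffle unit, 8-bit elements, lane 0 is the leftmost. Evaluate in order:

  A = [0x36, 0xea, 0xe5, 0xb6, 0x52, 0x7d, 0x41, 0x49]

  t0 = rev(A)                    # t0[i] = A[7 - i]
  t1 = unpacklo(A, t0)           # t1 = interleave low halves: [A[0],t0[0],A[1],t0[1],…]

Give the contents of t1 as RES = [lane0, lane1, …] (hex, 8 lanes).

  t0: 49 41 7d 52 b6 e5 ea 36
  t1: 36 49 ea 41 e5 7d b6 52

RES = [0x36, 0x49, 0xea, 0x41, 0xe5, 0x7d, 0xb6, 0x52]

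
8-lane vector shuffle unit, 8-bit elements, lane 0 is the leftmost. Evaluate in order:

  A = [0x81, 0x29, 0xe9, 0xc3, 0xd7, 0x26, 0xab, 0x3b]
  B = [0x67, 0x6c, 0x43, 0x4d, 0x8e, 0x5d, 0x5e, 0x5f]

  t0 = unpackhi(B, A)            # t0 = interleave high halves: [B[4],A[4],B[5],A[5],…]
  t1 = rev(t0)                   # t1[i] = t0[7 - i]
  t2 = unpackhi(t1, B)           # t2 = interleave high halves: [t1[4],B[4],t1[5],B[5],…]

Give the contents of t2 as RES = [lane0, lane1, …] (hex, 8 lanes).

RES = [0x26, 0x8e, 0x5d, 0x5d, 0xd7, 0x5e, 0x8e, 0x5f]

→ t0 |8e|d7|5d|26|5e|ab|5f|3b|
→ t1 |3b|5f|ab|5e|26|5d|d7|8e|
→ t2 |26|8e|5d|5d|d7|5e|8e|5f|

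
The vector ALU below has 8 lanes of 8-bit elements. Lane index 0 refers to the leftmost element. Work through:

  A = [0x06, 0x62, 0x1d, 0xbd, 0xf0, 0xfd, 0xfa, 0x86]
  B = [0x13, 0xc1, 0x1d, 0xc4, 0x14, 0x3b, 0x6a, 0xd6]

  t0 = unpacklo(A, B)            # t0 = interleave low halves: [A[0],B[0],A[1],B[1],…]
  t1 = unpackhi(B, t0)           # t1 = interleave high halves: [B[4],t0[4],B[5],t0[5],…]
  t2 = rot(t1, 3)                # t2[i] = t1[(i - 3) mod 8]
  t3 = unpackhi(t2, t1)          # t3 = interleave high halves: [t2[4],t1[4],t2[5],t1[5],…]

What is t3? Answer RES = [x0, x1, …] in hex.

→ t0 |06|13|62|c1|1d|1d|bd|c4|
→ t1 |14|1d|3b|1d|6a|bd|d6|c4|
→ t2 |bd|d6|c4|14|1d|3b|1d|6a|
→ t3 |1d|6a|3b|bd|1d|d6|6a|c4|

RES = [0x1d, 0x6a, 0x3b, 0xbd, 0x1d, 0xd6, 0x6a, 0xc4]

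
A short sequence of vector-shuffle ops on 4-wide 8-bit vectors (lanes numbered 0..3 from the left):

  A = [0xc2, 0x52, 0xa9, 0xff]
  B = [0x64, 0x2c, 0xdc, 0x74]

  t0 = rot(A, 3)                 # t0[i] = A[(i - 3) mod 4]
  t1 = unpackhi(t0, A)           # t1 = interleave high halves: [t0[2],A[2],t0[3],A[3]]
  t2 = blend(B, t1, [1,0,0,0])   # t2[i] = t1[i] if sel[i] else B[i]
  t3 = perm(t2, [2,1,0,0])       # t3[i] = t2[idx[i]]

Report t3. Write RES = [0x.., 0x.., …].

RES = [ 0xdc  0x2c  0xff  0xff ]

t0 = [0x52, 0xa9, 0xff, 0xc2]
t1 = [0xff, 0xa9, 0xc2, 0xff]
t2 = [0xff, 0x2c, 0xdc, 0x74]
t3 = [0xdc, 0x2c, 0xff, 0xff]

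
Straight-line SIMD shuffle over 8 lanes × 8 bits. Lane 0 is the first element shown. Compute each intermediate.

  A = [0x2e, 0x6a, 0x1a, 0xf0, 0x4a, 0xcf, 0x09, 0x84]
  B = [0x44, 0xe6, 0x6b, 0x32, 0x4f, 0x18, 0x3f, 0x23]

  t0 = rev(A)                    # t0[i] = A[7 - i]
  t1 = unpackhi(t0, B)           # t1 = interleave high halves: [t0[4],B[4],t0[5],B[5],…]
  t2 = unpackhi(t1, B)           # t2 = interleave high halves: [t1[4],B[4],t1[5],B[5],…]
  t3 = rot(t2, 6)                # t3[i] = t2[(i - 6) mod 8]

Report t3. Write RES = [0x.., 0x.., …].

t0 = [0x84, 0x09, 0xcf, 0x4a, 0xf0, 0x1a, 0x6a, 0x2e]
t1 = [0xf0, 0x4f, 0x1a, 0x18, 0x6a, 0x3f, 0x2e, 0x23]
t2 = [0x6a, 0x4f, 0x3f, 0x18, 0x2e, 0x3f, 0x23, 0x23]
t3 = [0x3f, 0x18, 0x2e, 0x3f, 0x23, 0x23, 0x6a, 0x4f]

RES = [ 0x3f  0x18  0x2e  0x3f  0x23  0x23  0x6a  0x4f ]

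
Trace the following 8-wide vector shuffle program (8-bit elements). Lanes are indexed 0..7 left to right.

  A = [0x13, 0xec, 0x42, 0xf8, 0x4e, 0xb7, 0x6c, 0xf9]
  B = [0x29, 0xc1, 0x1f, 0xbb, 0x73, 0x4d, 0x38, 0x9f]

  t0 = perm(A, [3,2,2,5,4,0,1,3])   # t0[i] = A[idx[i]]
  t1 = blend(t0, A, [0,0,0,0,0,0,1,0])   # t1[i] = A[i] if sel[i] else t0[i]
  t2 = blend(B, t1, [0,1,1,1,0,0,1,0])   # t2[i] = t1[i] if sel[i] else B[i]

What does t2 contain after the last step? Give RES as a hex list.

  t0: f8 42 42 b7 4e 13 ec f8
  t1: f8 42 42 b7 4e 13 6c f8
  t2: 29 42 42 b7 73 4d 6c 9f

RES = [0x29, 0x42, 0x42, 0xb7, 0x73, 0x4d, 0x6c, 0x9f]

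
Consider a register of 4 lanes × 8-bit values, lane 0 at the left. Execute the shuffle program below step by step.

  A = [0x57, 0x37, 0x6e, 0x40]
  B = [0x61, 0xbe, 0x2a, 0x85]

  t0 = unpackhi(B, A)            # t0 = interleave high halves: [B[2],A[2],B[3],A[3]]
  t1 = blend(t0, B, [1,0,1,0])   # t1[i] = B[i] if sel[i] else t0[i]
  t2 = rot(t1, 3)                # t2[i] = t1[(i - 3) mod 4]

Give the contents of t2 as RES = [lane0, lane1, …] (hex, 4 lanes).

→ t0 |2a|6e|85|40|
→ t1 |61|6e|2a|40|
→ t2 |6e|2a|40|61|

RES = [0x6e, 0x2a, 0x40, 0x61]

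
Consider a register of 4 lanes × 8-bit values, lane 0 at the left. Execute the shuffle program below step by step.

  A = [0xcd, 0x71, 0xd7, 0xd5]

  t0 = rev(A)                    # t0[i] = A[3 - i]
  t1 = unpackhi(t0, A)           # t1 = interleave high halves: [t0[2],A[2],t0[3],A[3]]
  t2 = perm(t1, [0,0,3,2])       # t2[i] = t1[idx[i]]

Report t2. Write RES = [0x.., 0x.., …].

RES = [0x71, 0x71, 0xd5, 0xcd]

→ t0 |d5|d7|71|cd|
→ t1 |71|d7|cd|d5|
→ t2 |71|71|d5|cd|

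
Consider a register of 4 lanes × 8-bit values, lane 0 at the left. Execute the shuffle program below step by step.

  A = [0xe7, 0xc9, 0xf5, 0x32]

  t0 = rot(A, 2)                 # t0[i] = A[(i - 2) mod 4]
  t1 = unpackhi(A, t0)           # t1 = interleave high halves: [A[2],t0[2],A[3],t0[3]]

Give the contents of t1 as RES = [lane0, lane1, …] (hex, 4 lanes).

RES = [0xf5, 0xe7, 0x32, 0xc9]

→ t0 |f5|32|e7|c9|
→ t1 |f5|e7|32|c9|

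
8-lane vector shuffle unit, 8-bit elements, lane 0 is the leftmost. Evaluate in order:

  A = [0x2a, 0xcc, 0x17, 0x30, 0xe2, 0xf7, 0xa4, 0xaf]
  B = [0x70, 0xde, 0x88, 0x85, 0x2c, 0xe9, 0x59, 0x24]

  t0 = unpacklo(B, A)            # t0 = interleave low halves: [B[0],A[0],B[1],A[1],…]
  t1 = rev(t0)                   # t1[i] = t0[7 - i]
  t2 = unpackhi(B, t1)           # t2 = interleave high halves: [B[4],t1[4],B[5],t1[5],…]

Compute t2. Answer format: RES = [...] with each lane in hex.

→ t0 |70|2a|de|cc|88|17|85|30|
→ t1 |30|85|17|88|cc|de|2a|70|
→ t2 |2c|cc|e9|de|59|2a|24|70|

RES = [ 0x2c  0xcc  0xe9  0xde  0x59  0x2a  0x24  0x70 ]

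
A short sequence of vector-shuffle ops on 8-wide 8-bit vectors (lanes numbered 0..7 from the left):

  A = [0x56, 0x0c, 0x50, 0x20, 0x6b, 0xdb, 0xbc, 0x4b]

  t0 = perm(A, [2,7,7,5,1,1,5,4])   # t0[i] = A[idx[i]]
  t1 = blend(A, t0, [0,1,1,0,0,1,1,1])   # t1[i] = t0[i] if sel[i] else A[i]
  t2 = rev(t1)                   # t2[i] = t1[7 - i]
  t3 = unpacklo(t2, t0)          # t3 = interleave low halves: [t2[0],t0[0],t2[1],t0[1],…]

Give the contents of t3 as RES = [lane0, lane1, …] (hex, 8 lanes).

RES = [0x6b, 0x50, 0xdb, 0x4b, 0x0c, 0x4b, 0x6b, 0xdb]

t0 = [0x50, 0x4b, 0x4b, 0xdb, 0x0c, 0x0c, 0xdb, 0x6b]
t1 = [0x56, 0x4b, 0x4b, 0x20, 0x6b, 0x0c, 0xdb, 0x6b]
t2 = [0x6b, 0xdb, 0x0c, 0x6b, 0x20, 0x4b, 0x4b, 0x56]
t3 = [0x6b, 0x50, 0xdb, 0x4b, 0x0c, 0x4b, 0x6b, 0xdb]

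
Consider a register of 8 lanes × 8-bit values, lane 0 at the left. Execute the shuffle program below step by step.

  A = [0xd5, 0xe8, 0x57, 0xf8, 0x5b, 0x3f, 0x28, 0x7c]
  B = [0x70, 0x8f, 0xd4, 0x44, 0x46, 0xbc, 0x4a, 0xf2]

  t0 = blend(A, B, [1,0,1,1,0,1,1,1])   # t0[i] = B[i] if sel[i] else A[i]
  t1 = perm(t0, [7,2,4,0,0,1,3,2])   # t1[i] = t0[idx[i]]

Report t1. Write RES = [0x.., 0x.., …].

RES = [ 0xf2  0xd4  0x5b  0x70  0x70  0xe8  0x44  0xd4 ]

  t0: 70 e8 d4 44 5b bc 4a f2
  t1: f2 d4 5b 70 70 e8 44 d4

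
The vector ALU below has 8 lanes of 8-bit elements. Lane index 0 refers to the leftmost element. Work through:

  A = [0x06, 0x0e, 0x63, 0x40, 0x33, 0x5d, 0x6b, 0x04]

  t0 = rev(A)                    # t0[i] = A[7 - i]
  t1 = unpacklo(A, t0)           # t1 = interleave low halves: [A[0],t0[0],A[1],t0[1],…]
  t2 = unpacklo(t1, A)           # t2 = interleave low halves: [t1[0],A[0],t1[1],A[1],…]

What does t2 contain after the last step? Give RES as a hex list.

RES = [ 0x06  0x06  0x04  0x0e  0x0e  0x63  0x6b  0x40 ]

t0 = [0x04, 0x6b, 0x5d, 0x33, 0x40, 0x63, 0x0e, 0x06]
t1 = [0x06, 0x04, 0x0e, 0x6b, 0x63, 0x5d, 0x40, 0x33]
t2 = [0x06, 0x06, 0x04, 0x0e, 0x0e, 0x63, 0x6b, 0x40]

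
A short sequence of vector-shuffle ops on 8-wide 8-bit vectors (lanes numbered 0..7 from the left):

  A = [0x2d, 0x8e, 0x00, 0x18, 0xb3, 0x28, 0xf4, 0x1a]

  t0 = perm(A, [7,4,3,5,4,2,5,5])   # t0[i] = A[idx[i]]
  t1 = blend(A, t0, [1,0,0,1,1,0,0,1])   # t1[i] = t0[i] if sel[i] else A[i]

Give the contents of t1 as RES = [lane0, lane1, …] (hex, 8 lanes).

  t0: 1a b3 18 28 b3 00 28 28
  t1: 1a 8e 00 28 b3 28 f4 28

RES = [ 0x1a  0x8e  0x00  0x28  0xb3  0x28  0xf4  0x28 ]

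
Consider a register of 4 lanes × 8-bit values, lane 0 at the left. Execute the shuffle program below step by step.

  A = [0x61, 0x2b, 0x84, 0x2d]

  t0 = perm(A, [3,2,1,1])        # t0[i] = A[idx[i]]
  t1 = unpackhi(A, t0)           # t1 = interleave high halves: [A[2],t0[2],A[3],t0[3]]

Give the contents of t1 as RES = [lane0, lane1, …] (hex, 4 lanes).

t0 = [0x2d, 0x84, 0x2b, 0x2b]
t1 = [0x84, 0x2b, 0x2d, 0x2b]

RES = [ 0x84  0x2b  0x2d  0x2b ]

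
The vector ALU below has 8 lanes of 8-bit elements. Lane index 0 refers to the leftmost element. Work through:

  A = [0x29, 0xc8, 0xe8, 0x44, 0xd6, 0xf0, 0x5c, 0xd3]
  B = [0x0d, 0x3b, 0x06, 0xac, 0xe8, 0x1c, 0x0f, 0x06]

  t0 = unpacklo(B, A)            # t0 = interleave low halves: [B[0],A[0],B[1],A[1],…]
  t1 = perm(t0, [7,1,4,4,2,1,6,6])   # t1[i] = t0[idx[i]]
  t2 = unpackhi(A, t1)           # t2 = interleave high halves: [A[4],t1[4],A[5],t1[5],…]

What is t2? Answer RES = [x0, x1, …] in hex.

RES = [0xd6, 0x3b, 0xf0, 0x29, 0x5c, 0xac, 0xd3, 0xac]

  t0: 0d 29 3b c8 06 e8 ac 44
  t1: 44 29 06 06 3b 29 ac ac
  t2: d6 3b f0 29 5c ac d3 ac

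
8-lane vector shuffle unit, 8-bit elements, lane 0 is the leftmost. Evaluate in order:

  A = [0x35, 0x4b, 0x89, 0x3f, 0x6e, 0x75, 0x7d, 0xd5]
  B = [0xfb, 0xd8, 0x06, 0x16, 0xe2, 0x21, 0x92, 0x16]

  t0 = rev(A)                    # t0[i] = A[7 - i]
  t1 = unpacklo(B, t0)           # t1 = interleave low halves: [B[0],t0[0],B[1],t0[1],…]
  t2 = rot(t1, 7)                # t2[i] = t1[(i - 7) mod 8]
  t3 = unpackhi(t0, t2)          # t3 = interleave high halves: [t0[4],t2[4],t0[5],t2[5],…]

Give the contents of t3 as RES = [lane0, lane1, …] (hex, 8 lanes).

→ t0 |d5|7d|75|6e|3f|89|4b|35|
→ t1 |fb|d5|d8|7d|06|75|16|6e|
→ t2 |d5|d8|7d|06|75|16|6e|fb|
→ t3 |3f|75|89|16|4b|6e|35|fb|

RES = [0x3f, 0x75, 0x89, 0x16, 0x4b, 0x6e, 0x35, 0xfb]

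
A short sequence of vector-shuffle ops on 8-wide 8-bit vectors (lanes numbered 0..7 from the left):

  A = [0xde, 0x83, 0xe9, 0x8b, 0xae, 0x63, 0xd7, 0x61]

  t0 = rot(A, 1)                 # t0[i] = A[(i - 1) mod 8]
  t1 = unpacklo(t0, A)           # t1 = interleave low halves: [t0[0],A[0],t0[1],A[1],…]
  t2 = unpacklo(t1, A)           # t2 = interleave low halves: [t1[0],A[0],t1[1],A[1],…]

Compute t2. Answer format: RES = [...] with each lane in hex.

→ t0 |61|de|83|e9|8b|ae|63|d7|
→ t1 |61|de|de|83|83|e9|e9|8b|
→ t2 |61|de|de|83|de|e9|83|8b|

RES = [0x61, 0xde, 0xde, 0x83, 0xde, 0xe9, 0x83, 0x8b]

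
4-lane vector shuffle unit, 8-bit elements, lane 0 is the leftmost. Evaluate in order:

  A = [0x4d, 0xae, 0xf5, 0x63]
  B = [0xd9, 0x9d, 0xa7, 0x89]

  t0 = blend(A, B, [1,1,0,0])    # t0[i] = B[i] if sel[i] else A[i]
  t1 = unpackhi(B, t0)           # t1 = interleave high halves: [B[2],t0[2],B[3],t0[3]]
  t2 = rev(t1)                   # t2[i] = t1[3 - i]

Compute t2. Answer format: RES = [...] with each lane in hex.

RES = [ 0x63  0x89  0xf5  0xa7 ]

t0 = [0xd9, 0x9d, 0xf5, 0x63]
t1 = [0xa7, 0xf5, 0x89, 0x63]
t2 = [0x63, 0x89, 0xf5, 0xa7]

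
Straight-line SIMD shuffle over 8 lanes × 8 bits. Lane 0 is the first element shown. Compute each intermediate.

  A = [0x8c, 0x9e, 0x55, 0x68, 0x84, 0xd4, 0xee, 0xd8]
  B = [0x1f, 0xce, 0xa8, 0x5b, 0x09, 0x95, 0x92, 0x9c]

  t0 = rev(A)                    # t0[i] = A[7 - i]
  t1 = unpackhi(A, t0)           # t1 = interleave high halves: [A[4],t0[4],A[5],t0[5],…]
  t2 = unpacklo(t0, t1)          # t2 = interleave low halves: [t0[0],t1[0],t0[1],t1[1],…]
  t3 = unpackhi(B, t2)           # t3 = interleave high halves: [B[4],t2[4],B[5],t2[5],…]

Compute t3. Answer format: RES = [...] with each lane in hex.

RES = [ 0x09  0xd4  0x95  0xd4  0x92  0x84  0x9c  0x55 ]

t0 = [0xd8, 0xee, 0xd4, 0x84, 0x68, 0x55, 0x9e, 0x8c]
t1 = [0x84, 0x68, 0xd4, 0x55, 0xee, 0x9e, 0xd8, 0x8c]
t2 = [0xd8, 0x84, 0xee, 0x68, 0xd4, 0xd4, 0x84, 0x55]
t3 = [0x09, 0xd4, 0x95, 0xd4, 0x92, 0x84, 0x9c, 0x55]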